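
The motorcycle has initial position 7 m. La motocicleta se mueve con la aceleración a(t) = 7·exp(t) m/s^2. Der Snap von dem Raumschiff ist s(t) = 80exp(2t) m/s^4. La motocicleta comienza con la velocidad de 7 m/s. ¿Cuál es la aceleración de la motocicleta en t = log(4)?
De la ecuación de la aceleración a(t) = 7·exp(t), sustituimos t = log(4) para obtener a = 28.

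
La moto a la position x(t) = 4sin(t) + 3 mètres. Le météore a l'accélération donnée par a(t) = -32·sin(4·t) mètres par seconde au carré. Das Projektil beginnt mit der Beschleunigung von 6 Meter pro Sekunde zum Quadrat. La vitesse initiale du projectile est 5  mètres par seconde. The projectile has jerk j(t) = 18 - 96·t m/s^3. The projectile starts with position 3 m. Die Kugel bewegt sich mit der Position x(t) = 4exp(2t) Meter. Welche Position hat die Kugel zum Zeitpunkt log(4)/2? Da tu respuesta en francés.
De l'équation de la position x(t) = 4·exp(2·t), nous substituons t = log(4)/2 pour obtenir x = 16.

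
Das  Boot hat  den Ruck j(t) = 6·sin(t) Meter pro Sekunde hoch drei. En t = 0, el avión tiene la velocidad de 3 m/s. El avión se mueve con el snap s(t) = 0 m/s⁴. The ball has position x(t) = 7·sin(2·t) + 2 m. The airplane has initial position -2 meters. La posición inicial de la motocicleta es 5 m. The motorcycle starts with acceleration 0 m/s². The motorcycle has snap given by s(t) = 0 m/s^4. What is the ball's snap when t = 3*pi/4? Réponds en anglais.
We must differentiate our position equation x(t) = 7·sin(2·t) + 2 4 times. The derivative of position gives velocity: v(t) = 14·cos(2·t). The derivative of velocity gives acceleration: a(t) = -28·sin(2·t). The derivative of acceleration gives jerk: j(t) = -56·cos(2·t). Taking d/dt of j(t), we find s(t) = 112·sin(2·t). We have snap s(t) = 112·sin(2·t). Substituting t = 3*pi/4: s(3*pi/4) = -112.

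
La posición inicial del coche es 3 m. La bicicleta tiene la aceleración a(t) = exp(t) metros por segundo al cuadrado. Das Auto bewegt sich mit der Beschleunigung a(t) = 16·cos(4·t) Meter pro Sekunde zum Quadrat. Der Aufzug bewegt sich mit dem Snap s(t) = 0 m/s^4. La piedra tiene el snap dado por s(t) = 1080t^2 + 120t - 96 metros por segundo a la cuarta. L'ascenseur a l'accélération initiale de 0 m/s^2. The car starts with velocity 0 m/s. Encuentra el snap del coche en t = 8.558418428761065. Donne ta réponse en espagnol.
Partiendo de la aceleración a(t) = 16·cos(4·t), tomamos 2 derivadas. Derivando la aceleración, obtenemos la sacudida: j(t) = -64·sin(4·t). Tomando d/dt de j(t), encontramos s(t) = -256·cos(4·t). De la ecuación del snap s(t) = -256·cos(4·t), sustituimos t = 8.558418428761065 para obtener s = 242.692798697215.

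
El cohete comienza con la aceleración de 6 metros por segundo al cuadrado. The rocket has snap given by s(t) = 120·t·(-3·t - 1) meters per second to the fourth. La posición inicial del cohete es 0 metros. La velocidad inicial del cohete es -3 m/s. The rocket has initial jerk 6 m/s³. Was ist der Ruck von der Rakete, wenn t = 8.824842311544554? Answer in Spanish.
Para resolver esto, necesitamos tomar 1 antiderivada de nuestra ecuación del snap s(t) = 120·t·(-3·t - 1). La integral del snap es la sacudida. Usando j(0) = 6, obtenemos j(t) = -120·t^3 - 60·t^2 + 6. Usando j(t) = -120·t^3 - 60·t^2 + 6 y sustituyendo t = 8.824842311544554, encontramos j = -87137.8313482478.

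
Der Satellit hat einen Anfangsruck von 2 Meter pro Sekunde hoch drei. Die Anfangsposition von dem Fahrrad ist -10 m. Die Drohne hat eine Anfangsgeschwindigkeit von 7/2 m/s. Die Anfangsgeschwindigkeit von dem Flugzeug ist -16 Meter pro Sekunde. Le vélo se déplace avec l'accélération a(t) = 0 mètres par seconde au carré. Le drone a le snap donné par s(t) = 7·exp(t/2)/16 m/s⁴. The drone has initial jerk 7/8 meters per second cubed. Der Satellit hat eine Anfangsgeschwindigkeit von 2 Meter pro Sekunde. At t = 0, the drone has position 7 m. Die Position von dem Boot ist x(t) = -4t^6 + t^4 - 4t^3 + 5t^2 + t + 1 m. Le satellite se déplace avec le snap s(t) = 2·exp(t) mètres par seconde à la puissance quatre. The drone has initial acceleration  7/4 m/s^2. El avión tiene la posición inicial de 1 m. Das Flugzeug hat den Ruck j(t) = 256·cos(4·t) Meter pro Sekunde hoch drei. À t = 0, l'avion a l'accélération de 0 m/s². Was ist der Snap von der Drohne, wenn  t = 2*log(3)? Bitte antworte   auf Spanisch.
De la ecuación del snap s(t) = 7·exp(t/2)/16, sustituimos t = 2*log(3) para obtener s = 21/16.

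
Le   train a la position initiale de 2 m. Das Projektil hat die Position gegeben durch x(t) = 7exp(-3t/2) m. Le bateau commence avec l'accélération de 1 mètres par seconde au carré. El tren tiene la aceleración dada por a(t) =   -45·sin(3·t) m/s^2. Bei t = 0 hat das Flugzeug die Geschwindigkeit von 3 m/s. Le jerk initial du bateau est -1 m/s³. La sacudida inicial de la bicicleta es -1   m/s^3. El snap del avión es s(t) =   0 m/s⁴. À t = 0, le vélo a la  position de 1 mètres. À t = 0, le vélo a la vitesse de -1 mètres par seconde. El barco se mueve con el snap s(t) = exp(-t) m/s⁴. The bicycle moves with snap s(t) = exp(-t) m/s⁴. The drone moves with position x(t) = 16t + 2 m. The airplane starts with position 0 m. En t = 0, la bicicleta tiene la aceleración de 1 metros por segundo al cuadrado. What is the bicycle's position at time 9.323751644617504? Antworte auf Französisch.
Pour résoudre ceci, nous devons prendre 4 primitives de notre équation du snap s(t) = exp(-t). En intégrant le snap et en utilisant la condition initiale j(0) = -1, nous obtenons j(t) = -exp(-t). En prenant ∫j(t)dt et en appliquant a(0) = 1, nous trouvons a(t) = exp(-t). En prenant ∫a(t)dt et en appliquant v(0) = -1, nous trouvons v(t) = -exp(-t). En intégrant la vitesse et en utilisant la condition initiale x(0) = 1, nous obtenons x(t) = exp(-t). En utilisant x(t) = exp(-t) et en substituant t = 9.323751644617504, nous trouvons x = 0.0000892783407210645.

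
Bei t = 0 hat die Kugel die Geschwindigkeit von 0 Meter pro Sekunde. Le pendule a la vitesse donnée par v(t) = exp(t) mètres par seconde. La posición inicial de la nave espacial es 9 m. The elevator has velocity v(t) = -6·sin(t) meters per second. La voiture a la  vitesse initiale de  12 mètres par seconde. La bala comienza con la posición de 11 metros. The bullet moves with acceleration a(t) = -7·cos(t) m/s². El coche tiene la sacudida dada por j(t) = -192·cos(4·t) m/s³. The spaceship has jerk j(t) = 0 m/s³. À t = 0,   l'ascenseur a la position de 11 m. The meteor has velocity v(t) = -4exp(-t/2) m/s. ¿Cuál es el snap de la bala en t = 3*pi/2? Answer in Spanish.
Partiendo de la aceleración a(t) = -7·cos(t), tomamos 2 derivadas. Tomando d/dt de a(t), encontramos j(t) = 7·sin(t). La derivada de la sacudida da el snap: s(t) = 7·cos(t). De la ecuación del snap s(t) = 7·cos(t), sustituimos t = 3*pi/2 para obtener s = 0.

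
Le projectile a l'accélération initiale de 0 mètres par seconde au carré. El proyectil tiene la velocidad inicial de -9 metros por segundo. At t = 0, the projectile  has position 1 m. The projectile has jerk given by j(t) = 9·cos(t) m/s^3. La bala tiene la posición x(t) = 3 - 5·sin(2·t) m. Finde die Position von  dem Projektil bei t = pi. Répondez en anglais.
We need to integrate our jerk equation j(t) = 9·cos(t) 3 times. Finding the antiderivative of j(t) and using a(0) = 0: a(t) = 9·sin(t). Finding the integral of a(t) and using v(0) = -9: v(t) = -9·cos(t). The antiderivative of velocity, with x(0) = 1, gives position: x(t) = 1 - 9·sin(t). We have position x(t) = 1 - 9·sin(t). Substituting t = pi: x(pi) = 1.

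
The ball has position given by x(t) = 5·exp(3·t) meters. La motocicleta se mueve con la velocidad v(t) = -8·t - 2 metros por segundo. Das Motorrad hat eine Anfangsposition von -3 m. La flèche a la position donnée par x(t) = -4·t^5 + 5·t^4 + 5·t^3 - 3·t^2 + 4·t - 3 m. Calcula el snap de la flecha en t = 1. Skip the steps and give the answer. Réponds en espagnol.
La respuesta es -360.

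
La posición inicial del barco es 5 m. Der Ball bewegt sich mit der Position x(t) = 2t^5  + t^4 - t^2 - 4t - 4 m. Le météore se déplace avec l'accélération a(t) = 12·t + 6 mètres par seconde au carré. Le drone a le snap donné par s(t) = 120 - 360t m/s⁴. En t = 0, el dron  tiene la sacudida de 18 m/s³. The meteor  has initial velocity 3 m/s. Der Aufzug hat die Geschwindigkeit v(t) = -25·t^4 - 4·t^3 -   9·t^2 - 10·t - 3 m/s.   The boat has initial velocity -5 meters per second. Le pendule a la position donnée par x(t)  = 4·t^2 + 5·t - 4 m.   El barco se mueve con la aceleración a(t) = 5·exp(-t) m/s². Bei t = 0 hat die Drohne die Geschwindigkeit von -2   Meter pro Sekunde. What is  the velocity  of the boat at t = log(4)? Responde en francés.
En partant de l'accélération a(t) = 5·exp(-t), nous prenons 1 primitive. En prenant ∫a(t)dt et en appliquant v(0) = -5, nous trouvons v(t) = -5·exp(-t). De l'équation de la vitesse v(t) = -5·exp(-t), nous substituons t = log(4) pour obtenir v = -5/4.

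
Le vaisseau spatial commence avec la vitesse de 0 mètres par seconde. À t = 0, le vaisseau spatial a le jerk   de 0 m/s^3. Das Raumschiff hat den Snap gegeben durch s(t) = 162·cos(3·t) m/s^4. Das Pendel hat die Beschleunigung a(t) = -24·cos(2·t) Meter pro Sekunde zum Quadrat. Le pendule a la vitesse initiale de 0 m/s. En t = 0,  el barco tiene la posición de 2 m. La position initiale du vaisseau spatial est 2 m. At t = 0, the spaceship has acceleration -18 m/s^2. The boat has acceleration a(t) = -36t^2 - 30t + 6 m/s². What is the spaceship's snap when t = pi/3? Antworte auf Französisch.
En utilisant s(t) = 162·cos(3·t) et en substituant t = pi/3, nous trouvons s = -162.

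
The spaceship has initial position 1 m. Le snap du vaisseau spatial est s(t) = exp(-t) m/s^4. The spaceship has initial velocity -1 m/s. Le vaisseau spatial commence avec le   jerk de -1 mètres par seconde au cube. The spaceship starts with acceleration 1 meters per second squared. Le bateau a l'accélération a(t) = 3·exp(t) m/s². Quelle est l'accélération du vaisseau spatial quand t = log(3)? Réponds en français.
Pour résoudre ceci, nous devons prendre 2 primitives de notre équation du snap s(t) = exp(-t). La primitive du snap, avec j(0) = -1, donne le jerk: j(t) = -exp(-t). La primitive du jerk est l'accélération. En utilisant a(0) = 1, nous obtenons a(t) = exp(-t). En utilisant a(t) = exp(-t) et en substituant t = log(3), nous trouvons a = 1/3.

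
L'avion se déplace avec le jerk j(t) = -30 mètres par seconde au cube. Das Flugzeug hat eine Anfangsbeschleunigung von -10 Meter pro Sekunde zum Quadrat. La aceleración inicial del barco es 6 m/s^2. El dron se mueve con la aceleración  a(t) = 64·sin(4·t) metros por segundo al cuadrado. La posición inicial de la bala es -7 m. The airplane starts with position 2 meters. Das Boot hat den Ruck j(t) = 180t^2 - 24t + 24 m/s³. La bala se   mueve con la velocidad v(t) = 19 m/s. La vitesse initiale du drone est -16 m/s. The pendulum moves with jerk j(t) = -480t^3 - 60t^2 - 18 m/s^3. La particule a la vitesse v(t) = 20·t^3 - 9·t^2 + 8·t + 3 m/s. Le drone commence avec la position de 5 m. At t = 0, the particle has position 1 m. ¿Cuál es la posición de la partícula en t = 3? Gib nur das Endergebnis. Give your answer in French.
À t = 3, x = 370.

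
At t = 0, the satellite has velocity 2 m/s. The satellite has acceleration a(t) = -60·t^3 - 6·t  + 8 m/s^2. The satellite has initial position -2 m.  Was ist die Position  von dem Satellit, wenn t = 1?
Wir müssen das Integral unserer Gleichung für die Beschleunigung a(t) = -60·t^3 - 6·t + 8 2-mal finden. Die Stammfunktion von der Beschleunigung ist die Geschwindigkeit. Mit v(0) = 2 erhalten wir v(t) = -15·t^4 - 3·t^2 + 8·t + 2. Die Stammfunktion von der Geschwindigkeit, mit x(0) = -2, ergibt die Position: x(t) = -3·t^5 - t^3 + 4·t^2 + 2·t - 2. Wir haben die Position x(t) = -3·t^5 - t^3 + 4·t^2 + 2·t - 2. Durch Einsetzen von t = 1: x(1) = 0.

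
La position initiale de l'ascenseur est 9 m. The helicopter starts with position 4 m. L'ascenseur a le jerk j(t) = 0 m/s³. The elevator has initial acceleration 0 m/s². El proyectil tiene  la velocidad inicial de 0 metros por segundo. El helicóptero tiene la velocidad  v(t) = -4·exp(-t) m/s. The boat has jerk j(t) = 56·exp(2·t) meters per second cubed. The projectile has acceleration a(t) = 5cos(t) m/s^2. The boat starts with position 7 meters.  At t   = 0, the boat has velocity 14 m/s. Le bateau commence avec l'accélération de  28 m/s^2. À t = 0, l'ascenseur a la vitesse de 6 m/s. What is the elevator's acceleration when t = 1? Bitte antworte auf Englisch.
To find the answer, we compute 1 antiderivative of j(t) = 0. Finding the antiderivative of j(t) and using a(0) = 0: a(t) = 0. From the given acceleration equation a(t) = 0, we substitute t = 1 to get a = 0.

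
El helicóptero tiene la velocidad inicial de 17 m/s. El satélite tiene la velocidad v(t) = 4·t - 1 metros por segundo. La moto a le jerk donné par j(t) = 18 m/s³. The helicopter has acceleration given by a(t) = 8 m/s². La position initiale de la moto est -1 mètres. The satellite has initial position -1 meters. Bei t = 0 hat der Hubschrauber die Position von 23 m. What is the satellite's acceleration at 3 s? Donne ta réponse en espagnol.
Debemos derivar nuestra ecuación de la velocidad v(t) = 4·t - 1 1 vez. Tomando d/dt de v(t), encontramos a(t) = 4. Tenemos la aceleración a(t) = 4. Sustituyendo t = 3: a(3) = 4.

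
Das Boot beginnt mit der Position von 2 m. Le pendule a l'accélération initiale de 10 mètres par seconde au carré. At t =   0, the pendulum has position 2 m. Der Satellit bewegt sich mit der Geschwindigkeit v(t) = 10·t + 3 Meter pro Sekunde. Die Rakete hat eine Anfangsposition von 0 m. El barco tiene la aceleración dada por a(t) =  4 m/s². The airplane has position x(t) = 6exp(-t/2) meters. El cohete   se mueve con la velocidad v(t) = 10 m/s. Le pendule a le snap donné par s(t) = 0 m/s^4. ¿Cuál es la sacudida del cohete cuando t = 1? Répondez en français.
Nous devons dériver notre équation de la vitesse v(t) = 10 2 fois. La dérivée de la vitesse donne l'accélération: a(t) = 0. La dérivée de l'accélération donne le jerk: j(t) = 0. Nous avons le jerk j(t) = 0. En substituant t = 1: j(1) = 0.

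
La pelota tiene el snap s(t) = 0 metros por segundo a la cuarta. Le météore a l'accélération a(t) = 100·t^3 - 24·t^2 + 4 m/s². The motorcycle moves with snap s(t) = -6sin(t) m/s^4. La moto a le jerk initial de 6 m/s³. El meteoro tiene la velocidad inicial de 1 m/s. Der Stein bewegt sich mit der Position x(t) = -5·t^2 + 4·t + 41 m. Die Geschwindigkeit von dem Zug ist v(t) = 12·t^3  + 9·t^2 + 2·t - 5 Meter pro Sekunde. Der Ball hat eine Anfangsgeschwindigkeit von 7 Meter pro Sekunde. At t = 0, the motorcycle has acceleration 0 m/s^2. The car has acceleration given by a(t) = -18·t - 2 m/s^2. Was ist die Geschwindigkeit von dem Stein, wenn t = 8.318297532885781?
Um dies zu lösen, müssen wir 1 Ableitung unserer Gleichung für die Position x(t) = -5·t^2 + 4·t + 41 nehmen. Durch Ableiten von der Position erhalten wir die Geschwindigkeit: v(t) = 4 - 10·t. Wir haben die Geschwindigkeit v(t) = 4 - 10·t. Durch Einsetzen von t = 8.318297532885781: v(8.318297532885781) = -79.1829753288578.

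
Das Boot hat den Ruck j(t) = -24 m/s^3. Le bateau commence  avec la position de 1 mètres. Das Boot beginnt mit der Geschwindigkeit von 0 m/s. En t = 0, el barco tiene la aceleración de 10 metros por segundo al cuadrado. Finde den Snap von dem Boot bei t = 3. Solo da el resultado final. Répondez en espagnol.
En t = 3, s = 0.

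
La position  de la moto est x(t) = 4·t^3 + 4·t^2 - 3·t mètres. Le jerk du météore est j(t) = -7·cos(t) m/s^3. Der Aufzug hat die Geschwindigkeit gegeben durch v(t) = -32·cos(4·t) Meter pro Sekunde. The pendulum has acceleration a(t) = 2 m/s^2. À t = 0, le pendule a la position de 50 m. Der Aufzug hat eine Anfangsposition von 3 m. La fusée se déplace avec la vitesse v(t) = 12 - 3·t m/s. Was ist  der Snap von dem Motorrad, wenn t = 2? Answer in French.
En partant de la position x(t) = 4·t^3 + 4·t^2 - 3·t, nous prenons 4 dérivées. En dérivant la position, nous obtenons la vitesse: v(t) = 12·t^2 + 8·t - 3. En prenant d/dt de v(t), nous trouvons a(t) = 24·t + 8. En dérivant l'accélération, nous obtenons le jerk: j(t) = 24. En prenant d/dt de j(t), nous trouvons s(t) = 0. En utilisant s(t) = 0 et en substituant t = 2, nous trouvons s = 0.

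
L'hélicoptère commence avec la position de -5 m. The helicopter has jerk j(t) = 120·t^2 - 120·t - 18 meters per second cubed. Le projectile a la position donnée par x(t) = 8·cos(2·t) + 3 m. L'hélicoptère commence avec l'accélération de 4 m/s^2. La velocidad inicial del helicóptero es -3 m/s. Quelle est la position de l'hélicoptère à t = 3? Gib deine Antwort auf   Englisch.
We need to integrate our jerk equation j(t) = 120·t^2 - 120·t - 18 3 times. The integral of jerk is acceleration. Using a(0) = 4, we get a(t) = 40·t^3 - 60·t^2 - 18·t + 4. Taking ∫a(t)dt and applying v(0) = -3, we find v(t) = 10·t^4 - 20·t^3 - 9·t^2 + 4·t - 3. Taking ∫v(t)dt and applying x(0) = -5, we find x(t) = 2·t^5 - 5·t^4 - 3·t^3 + 2·t^2 - 3·t - 5. Using x(t) = 2·t^5 - 5·t^4 - 3·t^3 + 2·t^2 - 3·t - 5 and substituting t = 3, we find x = 4.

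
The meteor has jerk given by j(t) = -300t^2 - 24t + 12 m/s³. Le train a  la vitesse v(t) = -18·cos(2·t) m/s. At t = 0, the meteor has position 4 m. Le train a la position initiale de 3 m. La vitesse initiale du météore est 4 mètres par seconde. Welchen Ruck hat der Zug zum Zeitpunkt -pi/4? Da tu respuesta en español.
Partiendo de la velocidad v(t) = -18·cos(2·t), tomamos 2 derivadas. Tomando d/dt de v(t), encontramos a(t) = 36·sin(2·t). Tomando d/dt de a(t), encontramos j(t) = 72·cos(2·t). Tenemos la sacudida j(t) = 72·cos(2·t). Sustituyendo t = -pi/4: j(-pi/4) = 0.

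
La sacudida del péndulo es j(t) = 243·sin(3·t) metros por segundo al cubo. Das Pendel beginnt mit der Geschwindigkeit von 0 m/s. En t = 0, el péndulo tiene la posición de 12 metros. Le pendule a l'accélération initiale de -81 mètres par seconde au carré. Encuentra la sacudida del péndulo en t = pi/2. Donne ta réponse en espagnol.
Tenemos la sacudida j(t) = 243·sin(3·t). Sustituyendo t = pi/2: j(pi/2) = -243.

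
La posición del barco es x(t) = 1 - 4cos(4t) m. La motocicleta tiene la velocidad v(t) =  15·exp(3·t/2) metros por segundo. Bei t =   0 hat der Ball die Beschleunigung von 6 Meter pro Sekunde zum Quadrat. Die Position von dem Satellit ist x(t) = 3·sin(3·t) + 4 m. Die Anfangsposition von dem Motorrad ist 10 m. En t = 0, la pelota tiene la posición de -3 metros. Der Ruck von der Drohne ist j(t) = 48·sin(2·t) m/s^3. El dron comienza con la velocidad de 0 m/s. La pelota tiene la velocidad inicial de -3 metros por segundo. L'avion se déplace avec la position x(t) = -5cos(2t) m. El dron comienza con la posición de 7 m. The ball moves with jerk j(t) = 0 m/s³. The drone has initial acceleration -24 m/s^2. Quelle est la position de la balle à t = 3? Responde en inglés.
To find the answer, we compute 3 antiderivatives of j(t) = 0. The integral of jerk is acceleration. Using a(0) = 6, we get a(t) = 6. Taking ∫a(t)dt and applying v(0) = -3, we find v(t) = 6·t - 3. Taking ∫v(t)dt and applying x(0) = -3, we find x(t) = 3·t^2 - 3·t - 3. From the given position equation x(t) = 3·t^2 - 3·t - 3, we substitute t = 3 to get x = 15.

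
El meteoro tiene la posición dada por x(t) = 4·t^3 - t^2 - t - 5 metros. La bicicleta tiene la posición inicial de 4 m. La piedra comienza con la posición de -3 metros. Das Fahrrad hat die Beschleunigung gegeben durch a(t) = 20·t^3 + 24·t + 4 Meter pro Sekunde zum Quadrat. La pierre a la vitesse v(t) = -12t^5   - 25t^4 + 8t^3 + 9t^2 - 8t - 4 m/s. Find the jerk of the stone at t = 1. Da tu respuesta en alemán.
Um dies zu lösen, müssen wir 2 Ableitungen unserer Gleichung für die Geschwindigkeit v(t) = -12·t^5 - 25·t^4 + 8·t^3 + 9·t^2 - 8·t - 4 nehmen. Mit d/dt von v(t) finden wir a(t) = -60·t^4 - 100·t^3 + 24·t^2 + 18·t - 8. Durch Ableiten von der Beschleunigung erhalten wir den Ruck: j(t) = -240·t^3 - 300·t^2 + 48·t + 18. Mit j(t) = -240·t^3 - 300·t^2 + 48·t + 18 und Einsetzen von t = 1, finden wir j = -474.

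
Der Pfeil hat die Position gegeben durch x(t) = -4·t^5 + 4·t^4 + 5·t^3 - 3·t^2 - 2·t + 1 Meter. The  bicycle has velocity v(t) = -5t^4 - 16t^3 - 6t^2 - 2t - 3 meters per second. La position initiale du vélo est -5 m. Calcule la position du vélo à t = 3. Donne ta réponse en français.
Nous devons intégrer notre équation de la vitesse v(t) = -5·t^4 - 16·t^3 - 6·t^2 - 2·t - 3 1 fois. En intégrant la vitesse et en utilisant la condition initiale x(0) = -5, nous obtenons x(t) = -t^5 - 4·t^4 - 2·t^3 - t^2 - 3·t - 5. Nous avons la position x(t) = -t^5 - 4·t^4 - 2·t^3 - t^2 - 3·t - 5. En substituant t = 3: x(3) = -644.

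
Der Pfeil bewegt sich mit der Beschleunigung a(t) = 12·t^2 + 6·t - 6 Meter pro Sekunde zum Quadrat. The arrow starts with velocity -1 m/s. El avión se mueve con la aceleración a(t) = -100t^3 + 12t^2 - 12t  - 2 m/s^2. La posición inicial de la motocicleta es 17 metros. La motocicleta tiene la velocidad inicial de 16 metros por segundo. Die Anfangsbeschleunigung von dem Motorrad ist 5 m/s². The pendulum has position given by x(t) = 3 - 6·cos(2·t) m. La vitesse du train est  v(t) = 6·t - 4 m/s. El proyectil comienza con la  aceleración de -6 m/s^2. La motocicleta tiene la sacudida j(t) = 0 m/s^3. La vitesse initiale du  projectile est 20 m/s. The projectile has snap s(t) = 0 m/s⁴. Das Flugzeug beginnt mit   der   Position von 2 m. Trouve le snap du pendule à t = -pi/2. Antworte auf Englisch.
Starting from position x(t) = 3 - 6·cos(2·t), we take 4 derivatives. The derivative of position gives velocity: v(t) = 12·sin(2·t). Differentiating velocity, we get acceleration: a(t) = 24·cos(2·t). The derivative of acceleration gives jerk: j(t) = -48·sin(2·t). Differentiating jerk, we get snap: s(t) = -96·cos(2·t). From the given snap equation s(t) = -96·cos(2·t), we substitute t = -pi/2 to get s = 96.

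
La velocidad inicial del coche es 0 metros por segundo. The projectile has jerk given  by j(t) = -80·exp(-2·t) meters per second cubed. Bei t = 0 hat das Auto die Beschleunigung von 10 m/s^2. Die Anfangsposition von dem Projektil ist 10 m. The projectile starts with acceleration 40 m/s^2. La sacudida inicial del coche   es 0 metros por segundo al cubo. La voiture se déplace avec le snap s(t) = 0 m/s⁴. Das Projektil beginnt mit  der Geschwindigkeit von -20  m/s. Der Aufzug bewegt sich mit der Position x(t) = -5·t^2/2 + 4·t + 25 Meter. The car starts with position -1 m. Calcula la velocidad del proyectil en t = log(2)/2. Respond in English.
Starting from jerk j(t) = -80·exp(-2·t), we take 2 integrals. The antiderivative of jerk, with a(0) = 40, gives acceleration: a(t) = 40·exp(-2·t). The integral of acceleration, with v(0) = -20, gives velocity: v(t) = -20·exp(-2·t). We have velocity v(t) = -20·exp(-2·t). Substituting t = log(2)/2: v(log(2)/2) = -10.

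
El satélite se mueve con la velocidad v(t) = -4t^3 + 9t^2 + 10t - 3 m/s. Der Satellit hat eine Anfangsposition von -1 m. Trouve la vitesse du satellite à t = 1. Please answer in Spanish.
Usando v(t) = -4·t^3 + 9·t^2 + 10·t - 3 y sustituyendo t = 1, encontramos v = 12.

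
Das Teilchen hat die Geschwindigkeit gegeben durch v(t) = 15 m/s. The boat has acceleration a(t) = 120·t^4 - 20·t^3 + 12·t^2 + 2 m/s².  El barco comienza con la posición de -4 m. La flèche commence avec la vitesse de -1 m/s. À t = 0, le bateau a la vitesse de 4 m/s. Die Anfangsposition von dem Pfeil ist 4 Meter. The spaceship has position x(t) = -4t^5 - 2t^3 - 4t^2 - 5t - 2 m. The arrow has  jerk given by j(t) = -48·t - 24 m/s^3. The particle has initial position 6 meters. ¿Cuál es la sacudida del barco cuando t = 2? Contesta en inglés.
To solve this, we need to take 1 derivative of our acceleration equation a(t) = 120·t^4 - 20·t^3 + 12·t^2 + 2. The derivative of acceleration gives jerk: j(t) = 480·t^3 - 60·t^2 + 24·t. We have jerk j(t) = 480·t^3 - 60·t^2 + 24·t. Substituting t = 2: j(2) = 3648.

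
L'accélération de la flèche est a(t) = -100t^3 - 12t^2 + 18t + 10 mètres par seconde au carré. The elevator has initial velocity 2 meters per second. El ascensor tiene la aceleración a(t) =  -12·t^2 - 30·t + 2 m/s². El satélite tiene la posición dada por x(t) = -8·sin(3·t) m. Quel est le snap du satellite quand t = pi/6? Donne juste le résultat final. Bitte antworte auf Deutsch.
Bei t = pi/6, s = -648.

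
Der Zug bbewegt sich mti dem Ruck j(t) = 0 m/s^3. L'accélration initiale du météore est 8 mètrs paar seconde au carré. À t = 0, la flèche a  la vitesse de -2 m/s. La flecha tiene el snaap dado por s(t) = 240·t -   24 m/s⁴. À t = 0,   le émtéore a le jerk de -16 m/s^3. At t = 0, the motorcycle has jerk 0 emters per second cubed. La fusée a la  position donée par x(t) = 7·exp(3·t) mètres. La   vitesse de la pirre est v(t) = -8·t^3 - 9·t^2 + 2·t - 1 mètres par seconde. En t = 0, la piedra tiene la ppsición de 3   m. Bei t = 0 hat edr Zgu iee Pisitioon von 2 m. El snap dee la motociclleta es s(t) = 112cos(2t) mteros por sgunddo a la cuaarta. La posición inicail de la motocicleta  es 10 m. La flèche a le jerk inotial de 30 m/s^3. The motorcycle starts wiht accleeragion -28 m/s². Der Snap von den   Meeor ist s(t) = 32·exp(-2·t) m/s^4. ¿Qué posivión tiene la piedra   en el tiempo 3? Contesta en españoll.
Debemos encontrar la integral de nuestra ecuación de la velocidad v(t) = -8·t^3 - 9·t^2 + 2·t - 1 1 vez. Integrando la velocidad y usando la condición inicial x(0) = 3, obtenemos x(t) = -2·t^4 - 3·t^3 + t^2 - t + 3. De la ecuación de la posición x(t) = -2·t^4 - 3·t^3 + t^2 - t + 3, sustituimos t = 3 para obtener x = -234.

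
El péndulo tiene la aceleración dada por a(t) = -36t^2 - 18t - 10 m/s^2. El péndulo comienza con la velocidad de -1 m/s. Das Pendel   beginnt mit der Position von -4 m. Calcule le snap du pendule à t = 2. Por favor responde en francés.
Nous devons dériver notre équation de l'accélération a(t) = -36·t^2 - 18·t - 10 2 fois. En dérivant l'accélération, nous obtenons le jerk: j(t) = -72·t - 18. En dérivant le jerk, nous obtenons le snap: s(t) = -72. En utilisant s(t) = -72 et en substituant t = 2, nous trouvons s = -72.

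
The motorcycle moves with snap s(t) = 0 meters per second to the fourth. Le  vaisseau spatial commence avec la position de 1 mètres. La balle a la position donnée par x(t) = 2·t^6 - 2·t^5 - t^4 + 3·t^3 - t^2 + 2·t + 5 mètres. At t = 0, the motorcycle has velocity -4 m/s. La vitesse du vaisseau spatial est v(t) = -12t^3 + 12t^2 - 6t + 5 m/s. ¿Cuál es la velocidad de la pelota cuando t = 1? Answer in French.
Pour résoudre ceci, nous devons prendre 1 dérivée de notre équation de la position x(t) = 2·t^6 - 2·t^5 - t^4 + 3·t^3 - t^2 + 2·t + 5. En dérivant la position, nous obtenons la vitesse: v(t) = 12·t^5 - 10·t^4 - 4·t^3 + 9·t^2 - 2·t + 2. De l'équation de la vitesse v(t) = 12·t^5 - 10·t^4 - 4·t^3 + 9·t^2 - 2·t + 2, nous substituons t = 1 pour obtenir v = 7.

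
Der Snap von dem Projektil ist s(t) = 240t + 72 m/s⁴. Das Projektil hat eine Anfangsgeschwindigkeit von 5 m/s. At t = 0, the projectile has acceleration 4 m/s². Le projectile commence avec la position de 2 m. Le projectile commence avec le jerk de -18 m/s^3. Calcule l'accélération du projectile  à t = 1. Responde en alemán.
Ausgehend von dem Snap s(t) = 240·t + 72, nehmen wir 2 Stammfunktionen. Die Stammfunktion von dem Snap, mit j(0) = -18, ergibt den Ruck: j(t) = 120·t^2 + 72·t - 18. Durch Integration von dem Ruck und Verwendung der Anfangsbedingung a(0) = 4, erhalten wir a(t) = 40·t^3 + 36·t^2 - 18·t + 4. Mit a(t) = 40·t^3 + 36·t^2 - 18·t + 4 und Einsetzen von t = 1, finden wir a = 62.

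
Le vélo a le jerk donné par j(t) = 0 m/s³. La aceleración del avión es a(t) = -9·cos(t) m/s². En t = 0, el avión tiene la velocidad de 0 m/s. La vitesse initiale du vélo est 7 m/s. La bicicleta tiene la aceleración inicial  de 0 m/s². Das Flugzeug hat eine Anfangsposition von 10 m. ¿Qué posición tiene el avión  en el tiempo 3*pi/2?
Necesitamos integrar nuestra ecuación de la aceleración a(t) = -9·cos(t) 2 veces. Tomando ∫a(t)dt y aplicando v(0) = 0, encontramos v(t) = -9·sin(t). Integrando la velocidad y usando la condición inicial x(0) = 10, obtenemos x(t) = 9·cos(t) + 1. De la ecuación de la posición x(t) = 9·cos(t) + 1, sustituimos t = 3*pi/2 para obtener x = 1.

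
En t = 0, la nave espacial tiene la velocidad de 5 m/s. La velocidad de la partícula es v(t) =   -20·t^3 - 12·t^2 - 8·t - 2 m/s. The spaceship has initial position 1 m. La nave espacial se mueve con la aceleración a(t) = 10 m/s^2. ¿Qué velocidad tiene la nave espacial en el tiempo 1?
Partiendo de la aceleración a(t) = 10, tomamos 1 antiderivada. La antiderivada de la aceleración es la velocidad. Usando v(0) = 5, obtenemos v(t) = 10·t + 5. De la ecuación de la velocidad v(t) = 10·t + 5, sustituimos t = 1 para obtener v = 15.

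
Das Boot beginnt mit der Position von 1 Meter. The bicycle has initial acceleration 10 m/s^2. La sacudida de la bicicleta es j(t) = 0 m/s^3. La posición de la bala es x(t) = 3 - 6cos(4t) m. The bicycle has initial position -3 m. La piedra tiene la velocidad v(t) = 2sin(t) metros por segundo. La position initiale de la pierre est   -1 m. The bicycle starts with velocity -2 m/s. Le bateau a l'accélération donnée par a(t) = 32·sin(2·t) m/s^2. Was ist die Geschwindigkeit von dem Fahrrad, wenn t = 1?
Wir müssen unsere Gleichung für den Ruck j(t) = 0 2-mal integrieren. Das Integral von dem Ruck, mit a(0) = 10, ergibt die Beschleunigung: a(t) = 10. Durch Integration von der Beschleunigung und Verwendung der Anfangsbedingung v(0) = -2, erhalten wir v(t) = 10·t - 2. Mit v(t) = 10·t - 2 und Einsetzen von t = 1, finden wir v = 8.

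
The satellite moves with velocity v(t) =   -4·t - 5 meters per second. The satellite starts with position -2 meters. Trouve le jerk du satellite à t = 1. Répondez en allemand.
Wir müssen unsere Gleichung für die Geschwindigkeit v(t) = -4·t - 5 2-mal ableiten. Die Ableitung von der Geschwindigkeit ergibt die Beschleunigung: a(t) = -4. Mit d/dt von a(t) finden wir j(t) = 0. Mit j(t) = 0 und Einsetzen von t = 1, finden wir j = 0.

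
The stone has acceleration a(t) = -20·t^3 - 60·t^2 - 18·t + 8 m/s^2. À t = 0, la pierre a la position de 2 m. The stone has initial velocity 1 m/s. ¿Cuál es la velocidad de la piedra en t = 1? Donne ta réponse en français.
Nous devons intégrer notre équation de l'accélération a(t) = -20·t^3 - 60·t^2 - 18·t + 8 1 fois. En intégrant l'accélération et en utilisant la condition initiale v(0) = 1, nous obtenons v(t) = -5·t^4 - 20·t^3 - 9·t^2 + 8·t + 1. De l'équation de la vitesse v(t) = -5·t^4 - 20·t^3 - 9·t^2 + 8·t + 1, nous substituons t = 1 pour obtenir v = -25.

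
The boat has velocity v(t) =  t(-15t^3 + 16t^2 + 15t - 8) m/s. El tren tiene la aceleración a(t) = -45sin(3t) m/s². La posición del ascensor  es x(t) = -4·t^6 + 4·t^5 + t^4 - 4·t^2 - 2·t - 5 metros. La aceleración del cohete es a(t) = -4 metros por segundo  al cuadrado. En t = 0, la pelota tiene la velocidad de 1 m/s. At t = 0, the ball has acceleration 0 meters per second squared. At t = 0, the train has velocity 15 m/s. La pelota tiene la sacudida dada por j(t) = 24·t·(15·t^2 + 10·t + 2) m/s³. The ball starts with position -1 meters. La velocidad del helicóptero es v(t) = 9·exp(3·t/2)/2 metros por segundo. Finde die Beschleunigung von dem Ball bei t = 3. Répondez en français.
En partant du jerk j(t) = 24·t·(15·t^2 + 10·t + 2), nous prenons 1 intégrale. L'intégrale du jerk, avec a(0) = 0, donne l'accélération: a(t) = t^2·(90·t^2 + 80·t + 24). En utilisant a(t) = t^2·(90·t^2 + 80·t + 24) et en substituant t = 3, nous trouvons a = 9666.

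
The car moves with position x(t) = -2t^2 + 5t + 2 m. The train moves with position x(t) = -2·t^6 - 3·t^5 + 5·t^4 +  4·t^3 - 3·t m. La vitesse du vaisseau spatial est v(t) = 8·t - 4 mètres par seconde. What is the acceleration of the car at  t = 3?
To solve this, we need to take 2 derivatives of our position equation x(t) = -2·t^2 + 5·t + 2. Taking d/dt of x(t), we find v(t) = 5 - 4·t. The derivative of velocity gives acceleration: a(t) = -4. We have acceleration a(t) = -4. Substituting t = 3: a(3) = -4.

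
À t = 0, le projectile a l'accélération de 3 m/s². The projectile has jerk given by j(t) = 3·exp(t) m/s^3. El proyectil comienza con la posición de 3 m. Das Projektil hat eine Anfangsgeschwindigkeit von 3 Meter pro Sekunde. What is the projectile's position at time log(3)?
We must find the integral of our jerk equation j(t) = 3·exp(t) 3 times. Finding the integral of j(t) and using a(0) = 3: a(t) = 3·exp(t). Finding the antiderivative of a(t) and using v(0) = 3: v(t) = 3·exp(t). Finding the integral of v(t) and using x(0) = 3: x(t) = 3·exp(t). Using x(t) = 3·exp(t) and substituting t = log(3), we find x = 9.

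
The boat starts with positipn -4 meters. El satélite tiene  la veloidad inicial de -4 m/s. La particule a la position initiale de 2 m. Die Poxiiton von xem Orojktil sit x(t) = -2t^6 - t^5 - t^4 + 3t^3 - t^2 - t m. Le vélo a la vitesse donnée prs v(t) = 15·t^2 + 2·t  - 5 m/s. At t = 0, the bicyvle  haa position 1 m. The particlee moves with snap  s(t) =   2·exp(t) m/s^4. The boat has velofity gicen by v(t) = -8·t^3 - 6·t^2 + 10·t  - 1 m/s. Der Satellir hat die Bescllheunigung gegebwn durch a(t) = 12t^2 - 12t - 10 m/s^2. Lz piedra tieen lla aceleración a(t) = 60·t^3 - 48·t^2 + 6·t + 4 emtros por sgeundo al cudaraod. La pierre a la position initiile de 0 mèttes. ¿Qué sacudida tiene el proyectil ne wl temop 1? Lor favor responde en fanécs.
En partant de la position x(t) = -2·t^6 - t^5 - t^4 + 3·t^3 - t^2 - t, nous prenons 3 dérivées. En dérivant la position, nous obtenons la vitesse: v(t) = -12·t^5 - 5·t^4 - 4·t^3 + 9·t^2 - 2·t - 1. La dérivée de la vitesse donne l'accélération: a(t) = -60·t^4 - 20·t^3 - 12·t^2 + 18·t - 2. En dérivant l'accélération, nous obtenons le jerk: j(t) = -240·t^3 - 60·t^2 - 24·t + 18. En utilisant j(t) = -240·t^3 - 60·t^2 - 24·t + 18 et en substituant t = 1, nous trouvons j = -306.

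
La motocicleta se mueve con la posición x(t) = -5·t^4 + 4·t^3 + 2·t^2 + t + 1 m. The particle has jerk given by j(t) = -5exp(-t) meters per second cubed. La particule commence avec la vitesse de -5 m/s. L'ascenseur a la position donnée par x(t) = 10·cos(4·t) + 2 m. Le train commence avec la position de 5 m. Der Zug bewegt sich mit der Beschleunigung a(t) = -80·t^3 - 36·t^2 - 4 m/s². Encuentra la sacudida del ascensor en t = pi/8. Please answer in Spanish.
Para resolver esto, necesitamos tomar 3 derivadas de nuestra ecuación de la posición x(t) = 10·cos(4·t) + 2. La derivada de la posición da la velocidad: v(t) = -40·sin(4·t). La derivada de la velocidad da la aceleración: a(t) = -160·cos(4·t). Tomando d/dt de a(t), encontramos j(t) = 640·sin(4·t). Usando j(t) = 640·sin(4·t) y sustituyendo t = pi/8, encontramos j = 640.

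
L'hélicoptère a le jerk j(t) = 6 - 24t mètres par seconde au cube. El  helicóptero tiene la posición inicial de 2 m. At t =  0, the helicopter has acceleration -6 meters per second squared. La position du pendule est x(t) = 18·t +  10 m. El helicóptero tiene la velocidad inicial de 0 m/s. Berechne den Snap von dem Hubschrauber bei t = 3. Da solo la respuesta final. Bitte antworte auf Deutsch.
s(3) = -24.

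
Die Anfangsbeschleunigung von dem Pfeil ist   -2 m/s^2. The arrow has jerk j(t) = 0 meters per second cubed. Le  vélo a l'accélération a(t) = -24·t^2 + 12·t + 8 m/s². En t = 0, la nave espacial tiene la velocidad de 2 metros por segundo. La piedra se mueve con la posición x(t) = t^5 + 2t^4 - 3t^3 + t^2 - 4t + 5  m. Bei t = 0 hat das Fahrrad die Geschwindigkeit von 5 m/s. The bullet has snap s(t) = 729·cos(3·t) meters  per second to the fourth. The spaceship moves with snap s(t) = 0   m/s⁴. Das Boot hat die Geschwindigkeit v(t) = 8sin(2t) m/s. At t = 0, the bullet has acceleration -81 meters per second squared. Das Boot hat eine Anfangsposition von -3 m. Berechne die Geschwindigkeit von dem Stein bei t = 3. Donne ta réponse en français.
Pour résoudre ceci, nous devons prendre 1 dérivée de notre équation de la position x(t) = t^5 + 2·t^4 - 3·t^3 + t^2 - 4·t + 5. En dérivant la position, nous obtenons la vitesse: v(t) = 5·t^4 + 8·t^3 - 9·t^2 + 2·t - 4. De l'équation de la vitesse v(t) = 5·t^4 + 8·t^3 - 9·t^2 + 2·t - 4, nous substituons t = 3 pour obtenir v = 542.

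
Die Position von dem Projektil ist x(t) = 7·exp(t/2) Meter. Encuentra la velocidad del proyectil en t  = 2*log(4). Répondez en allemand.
Um dies zu lösen, müssen wir 1 Ableitung unserer Gleichung für die Position x(t) = 7·exp(t/2) nehmen. Durch Ableiten von der Position erhalten wir die Geschwindigkeit: v(t) = 7·exp(t/2)/2. Mit v(t) = 7·exp(t/2)/2 und Einsetzen von t = 2*log(4), finden wir v = 14.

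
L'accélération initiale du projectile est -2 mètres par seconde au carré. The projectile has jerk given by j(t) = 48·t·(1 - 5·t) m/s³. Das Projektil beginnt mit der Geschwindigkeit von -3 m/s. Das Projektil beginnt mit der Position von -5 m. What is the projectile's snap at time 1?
Starting from jerk j(t) = 48·t·(1 - 5·t), we take 1 derivative. Differentiating jerk, we get snap: s(t) = 48 - 480·t. Using s(t) = 48 - 480·t and substituting t = 1, we find s = -432.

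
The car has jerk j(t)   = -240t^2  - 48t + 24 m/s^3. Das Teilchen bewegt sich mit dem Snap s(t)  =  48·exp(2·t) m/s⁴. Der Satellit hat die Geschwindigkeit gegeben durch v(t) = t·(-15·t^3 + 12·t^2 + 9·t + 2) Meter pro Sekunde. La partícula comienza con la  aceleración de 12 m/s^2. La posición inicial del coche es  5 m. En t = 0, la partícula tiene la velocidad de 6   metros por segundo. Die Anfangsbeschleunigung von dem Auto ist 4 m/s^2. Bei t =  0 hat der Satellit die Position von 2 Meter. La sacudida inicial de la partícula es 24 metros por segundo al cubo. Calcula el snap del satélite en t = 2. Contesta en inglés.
To solve this, we need to take 3 derivatives of our velocity equation v(t) = t·(-15·t^3 + 12·t^2 + 9·t + 2). Taking d/dt of v(t), we find a(t) = -15·t^3 + 12·t^2 + t·(-45·t^2 + 24·t + 9) + 9·t + 2. Taking d/dt of a(t), we find j(t) = -90·t^2 + t·(24 - 90·t) + 48·t + 18. Taking d/dt of j(t), we find s(t) = 72 - 360·t. From the given snap equation s(t) = 72 - 360·t, we substitute t = 2 to get s = -648.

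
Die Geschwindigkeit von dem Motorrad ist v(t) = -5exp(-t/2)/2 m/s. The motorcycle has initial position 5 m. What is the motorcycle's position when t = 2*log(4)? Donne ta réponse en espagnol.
Para resolver esto, necesitamos tomar 1 integral de nuestra ecuación de la velocidad v(t) = -5·exp(-t/2)/2. La integral de la velocidad, con x(0) = 5, da la posición: x(t) = 5·exp(-t/2). Tenemos la posición x(t) = 5·exp(-t/2). Sustituyendo t = 2*log(4): x(2*log(4)) = 5/4.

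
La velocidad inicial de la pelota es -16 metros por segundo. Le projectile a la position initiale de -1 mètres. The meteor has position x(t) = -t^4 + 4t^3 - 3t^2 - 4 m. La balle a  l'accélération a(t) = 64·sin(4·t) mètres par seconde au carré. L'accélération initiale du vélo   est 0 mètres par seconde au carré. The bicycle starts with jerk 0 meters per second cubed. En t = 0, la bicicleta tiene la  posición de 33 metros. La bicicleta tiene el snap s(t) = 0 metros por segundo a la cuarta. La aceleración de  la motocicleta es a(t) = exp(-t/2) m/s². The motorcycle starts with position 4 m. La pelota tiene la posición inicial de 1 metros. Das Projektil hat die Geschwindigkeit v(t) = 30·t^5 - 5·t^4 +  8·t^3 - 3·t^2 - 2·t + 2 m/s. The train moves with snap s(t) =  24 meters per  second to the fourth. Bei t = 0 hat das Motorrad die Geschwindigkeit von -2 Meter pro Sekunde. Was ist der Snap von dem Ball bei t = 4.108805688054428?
Um dies zu lösen, müssen wir 2 Ableitungen unserer Gleichung für die Beschleunigung a(t) = 64·sin(4·t) nehmen. Mit d/dt von a(t) finden wir j(t) = 256·cos(4·t). Durch Ableiten von dem Ruck erhalten wir den Snap: s(t) = -1024·sin(4·t). Wir haben den Snap s(t) = -1024·sin(4·t). Durch Einsetzen von t = 4.108805688054428: s(4.108805688054428) = 680.780770459321.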